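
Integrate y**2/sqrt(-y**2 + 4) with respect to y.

Substitute y = 2·sin(θ), so dy = 2·cos(θ) dθ and the radical becomes sqrt(-y**2 + 4) = 2·cos(θ) by the Pythagorean identity.
Integrate the resulting trig expression in θ, then back-substitute θ = asin(y/2), sin(θ) = y/2, cos(θ) = sqrt(-y**2 + 4)/2 (absorbing any constant into C).

-y*sqrt(-y**2 + 4)/2 + 2*asin(y/2) + C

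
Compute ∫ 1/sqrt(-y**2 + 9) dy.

asin(y/3) + C

Substitute y = 3·sin(θ), so dy = 3·cos(θ) dθ and the radical becomes sqrt(-y**2 + 9) = 3·cos(θ) by the Pythagorean identity.
Integrate the resulting trig expression in θ, then back-substitute θ = asin(y/3), sin(θ) = y/3, cos(θ) = sqrt(-y**2 + 9)/3 (absorbing any constant into C).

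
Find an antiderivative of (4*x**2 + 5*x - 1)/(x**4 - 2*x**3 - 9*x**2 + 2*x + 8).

Factor the denominator: (x - 4)*(x - 1)*(x + 1)*(x + 2).
Partial-fraction decomposition: -5/(18*(x + 2)) - 1/(5*(x + 1)) - 4/(9*(x - 1)) + 83/(90*(x - 4)).
Integrate each term: A/(x−a) contributes A·log|x−a|.

83*log(x - 4)/90 - 4*log(x - 1)/9 - log(x + 1)/5 - 5*log(x + 2)/18 + C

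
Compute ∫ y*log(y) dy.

Use integration by parts with u = log(y), dv = y dy.
Then du = 1/y dy and v = y**2/2.

y**2*log(y)/2 - y**2/4 + C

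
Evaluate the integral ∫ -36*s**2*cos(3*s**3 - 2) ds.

Let u = 3*s**3 - 2, so du = (9*s**2) ds.
Rewriting, the integral becomes -4·∫ cos(u) du = -4·sin(u).
Substituting back, u = 3*s**3 - 2.

-4*sin(3*s**3 - 2) + C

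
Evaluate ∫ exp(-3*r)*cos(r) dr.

exp(-3*r)*sin(r)/10 - 3*exp(-3*r)*cos(r)/10 + C

Let I denote the integral. Integrate by parts with u = cos(r), dv = exp(-3*r) dr, so v = -exp(-3*r)/3: I = -exp(-3*r)*cos(r)/3 − (1/3)·∫ exp(-3*r)*sin(r) dr.
Apply parts again with u = sin(r), dv = exp(-3*r) dr: ∫ exp(-3*r)*sin(r) dr = -exp(-3*r)*sin(r)/3 + (1/3)·I. Substituting back brings back I: I = exp(-3*r)*sin(r)/9 - exp(-3*r)*cos(r)/3 − (1/9)·I.
Solving for I: (1 + 1/9)·I equals the remaining terms, so I = (9/10)·(exp(-3*r)*sin(r)/9 - exp(-3*r)*cos(r)/3).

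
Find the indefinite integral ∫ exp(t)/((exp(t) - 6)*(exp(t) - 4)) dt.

log(exp(t) - 6)/2 - log(exp(t) - 4)/2 + C

Let u = e^t, du = e^t dt.
The integral becomes ∫ du/((u-4)(u-6)); decompose into partial fractions.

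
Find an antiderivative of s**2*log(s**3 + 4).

Let u = s**3 + 4, so du = (3*s**2) ds.
The integral becomes (1/3)·∫ log(u) du; integrate by parts with u′=log(u), dv′=du.

s**3*log(s**3 + 4)/3 - s**3/3 + 4*log(s**3 + 4)/3 + C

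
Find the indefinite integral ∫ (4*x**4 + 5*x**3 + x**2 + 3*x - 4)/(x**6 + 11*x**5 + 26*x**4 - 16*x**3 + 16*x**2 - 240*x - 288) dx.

Factor the denominator: (x - 2)*(x + 1)*(x + 6)**2*(x**2 + 4).
Partial-fraction decomposition: (517*x - 62)/(4000*(x**2 + 4)) - 281/(1280*(x + 6)) + 2059/(800*(x + 6)**2) + 7/(375*(x + 1)) + 55/(768*(x - 2)).
Integrate each term; A/(x−a) gives A·log|x−a|; the (Bx+D)/(x²+p²) term gives a log and an atan.

55*log(x - 2)/768 + 7*log(x + 1)/375 - 281*log(x + 6)/1280 + 517*log(x**2 + 4)/8000 - 31*atan(x/2)/4000 - 2059/(800*x + 4800) + C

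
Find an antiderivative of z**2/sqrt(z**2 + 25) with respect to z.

z*sqrt(z**2 + 25)/2 - 25*log(z + sqrt(z**2 + 25))/2 + C

Substitute z = 5·tan(θ), so dz = 5·sec(θ)^2 dθ and the radical becomes sqrt(z**2 + 25) = 5·sec(θ) by the Pythagorean identity.
Integrate the resulting trig expression in θ, then back-substitute tan(θ) = z/5, sec(θ) = sqrt(z**2 + 25)/5 (absorbing any constant into C).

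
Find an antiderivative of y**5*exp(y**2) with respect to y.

Let u = y², du = 2y dy; rewrite as (1/2)∫ u^2·exp(1u) du.
Now integrate by parts 2 times.

(y**4 - 2*y**2 + 2)*exp(y**2)/2 + C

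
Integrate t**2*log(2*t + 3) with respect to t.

t**3*log(2*t + 3)/3 - t**3/9 + t**2/4 - 3*t/4 + 9*log(2*t + 3)/8 + C

Use integration by parts with u = log(2*t + 3), dv = t**2 dt.
Then du = 2/(2*t + 3) dt and v = t**3/3.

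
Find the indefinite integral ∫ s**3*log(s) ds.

Use integration by parts with u = log(s), dv = s**3 ds.
Then du = 1/s ds and v = s**4/4.

s**4*log(s)/4 - s**4/16 + C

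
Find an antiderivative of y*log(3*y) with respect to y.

y**2*(log(y) + log(3))/2 - y**2/4 + C

Use integration by parts with u = log(3*y), dv = y dy.
Then du = 1/y dy and v = y**2/2.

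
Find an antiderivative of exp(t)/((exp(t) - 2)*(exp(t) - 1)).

log(exp(t) - 2) - log(exp(t) - 1) + C

Let u = e^t, du = e^t dt.
The integral becomes ∫ du/((u-1)(u-2)); decompose into partial fractions.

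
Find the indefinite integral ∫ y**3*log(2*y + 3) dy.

Use integration by parts with u = log(2*y + 3), dv = y**3 dy.
Then du = 2/(2*y + 3) dy and v = y**4/4.

y**4*log(2*y + 3)/4 - y**4/16 + y**3/8 - 9*y**2/32 + 27*y/32 - 81*log(2*y + 3)/64 + C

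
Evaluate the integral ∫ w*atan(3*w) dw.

Use integration by parts with u = arctan(3*w), dv = w dw.
Then du = 3/(9*w**2 + 1) dw.

w**2*atan(3*w)/2 - w/6 + atan(3*w)/18 + C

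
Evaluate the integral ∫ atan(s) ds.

s*atan(s) - log(s**2 + 1)/2 + C

Use integration by parts with u = arctan(s), dv = ds.
Then du = 1/(s**2 + 1) ds.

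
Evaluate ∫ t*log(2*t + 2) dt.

t**2*log(2*t + 2)/2 - t**2/4 + t/2 - log(t + 1)/2 + C

Use integration by parts with u = log(2*t + 2), dv = t dt.
Then du = 2/(2*t + 2) dt and v = t**2/2.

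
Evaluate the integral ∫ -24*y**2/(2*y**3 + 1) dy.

Let u = 2*y**3 + 1, so du = (6*y**2) dy.
Rewriting, the integral becomes -4·∫ 1/u du = -4·log(u).
Substituting back, u = 2*y**3 + 1.

-4*log(2*y**3 + 1) + C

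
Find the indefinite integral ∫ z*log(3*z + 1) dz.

z**2*log(3*z + 1)/2 - z**2/4 + z/6 - log(3*z + 1)/18 + C

Use integration by parts with u = log(3*z + 1), dv = z dz.
Then du = 3/(3*z + 1) dz and v = z**2/2.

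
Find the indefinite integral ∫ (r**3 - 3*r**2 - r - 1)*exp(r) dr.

(r**3 - 6*r**2 + 11*r - 12)*exp(r) + C

Use integration by parts with u = r**3 - 3*r**2 - r - 1, dv = exp(r) dr, so v = exp(r).
Apply parts 3 times (tabular method): alternate signs, differentiate u down to 0, integrate dv up.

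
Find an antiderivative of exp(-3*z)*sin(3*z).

Let I denote the integral. Integrate by parts with u = sin(3*z), dv = exp(-3*z) dz, so v = -exp(-3*z)/3: I = -exp(-3*z)*sin(3*z)/3 + ∫ exp(-3*z)*cos(3*z) dz.
Apply parts again with u = cos(3*z), dv = exp(-3*z) dz: ∫ exp(-3*z)*cos(3*z) dz = -exp(-3*z)*cos(3*z)/3 − I. Substituting back brings back I: I = -exp(-3*z)*sin(3*z)/3 - exp(-3*z)*cos(3*z)/3 − I.
Solving for I: (1 + 1)·I equals the remaining terms, so I = (1/2)·(-exp(-3*z)*sin(3*z)/3 - exp(-3*z)*cos(3*z)/3).

-exp(-3*z)*sin(3*z)/6 - exp(-3*z)*cos(3*z)/6 + C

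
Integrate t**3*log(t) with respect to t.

t**4*log(t)/4 - t**4/16 + C

Use integration by parts with u = log(t), dv = t**3 dt.
Then du = 1/t dt and v = t**4/4.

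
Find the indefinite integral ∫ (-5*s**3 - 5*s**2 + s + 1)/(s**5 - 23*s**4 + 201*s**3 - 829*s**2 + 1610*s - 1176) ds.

Factor the denominator: (s - 7)**2*(s - 4)*(s - 3)*(s - 2).
Partial-fraction decomposition: -57/(50*(s - 2)) + 11/(s - 3) - 395/(18*(s - 4)) + 2719/(225*(s - 7)) - 488/(15*(s - 7)**2).
Integrate each term; A/(s−a) gives A·log|s−a|; A/(s−a)² gives −A/(s−a).

2719*log(s - 7)/225 - 395*log(s - 4)/18 + 11*log(s - 3) - 57*log(s - 2)/50 + 488/(15*s - 105) + C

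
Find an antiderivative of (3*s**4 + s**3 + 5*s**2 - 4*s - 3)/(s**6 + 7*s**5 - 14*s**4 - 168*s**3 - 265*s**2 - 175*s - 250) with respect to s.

1051*log(s - 5)/9100 - 13*log(s + 2)/63 + 13369*log(s + 5)/152100 + log(s**2 + 1)/676 + 4*atan(s)/169 - 473/(195*s + 975) + C

Factor the denominator: (s - 5)*(s + 2)*(s + 5)**2*(s**2 + 1).
Partial-fraction decomposition: (s + 8)/(338*(s**2 + 1)) + 13369/(152100*(s + 5)) + 473/(195*(s + 5)**2) - 13/(63*(s + 2)) + 1051/(9100*(s - 5)).
Integrate each term; A/(s−a) gives A·log|s−a|; the (Bs+D)/(s²+p²) term gives a log and an atan.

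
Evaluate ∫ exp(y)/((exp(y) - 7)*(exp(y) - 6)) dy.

log(exp(y) - 7) - log(exp(y) - 6) + C

Let u = e^y, du = e^y dy.
The integral becomes ∫ du/((u-7)(u-6)); decompose into partial fractions.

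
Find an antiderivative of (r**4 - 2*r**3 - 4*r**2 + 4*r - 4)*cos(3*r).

Use integration by parts with u = r**4 - 2*r**3 - 4*r**2 + 4*r - 4, dv = cos(3*r) dr, so v = sin(3*r)/3.
Apply parts 4 times (tabular method): alternate signs, differentiate u down to 0, integrate dv up.

r**4*sin(3*r)/3 - 2*r**3*sin(3*r)/3 + 4*r**3*cos(3*r)/9 - 16*r**2*sin(3*r)/9 - 2*r**2*cos(3*r)/3 + 16*r*sin(3*r)/9 - 32*r*cos(3*r)/27 - 76*sin(3*r)/81 + 16*cos(3*r)/27 + C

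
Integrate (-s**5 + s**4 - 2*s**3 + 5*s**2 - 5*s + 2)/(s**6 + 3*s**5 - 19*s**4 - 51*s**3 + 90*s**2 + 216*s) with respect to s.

Factor the denominator: s*(s - 3)**2*(s + 2)*(s + 3)*(s + 4).
Partial-fraction decomposition: -755/(196*(s + 4)) + 110/(27*(s + 3)) - 24/(25*(s + 2)) - 997/(3675*(s - 3)) - 92/(315*(s - 3)**2) + 1/(108*s).
Integrate each term; A/(s−a) gives A·log|s−a|; A/(s−a)² gives −A/(s−a).

log(s)/108 - 997*log(s - 3)/3675 - 24*log(s + 2)/25 + 110*log(s + 3)/27 - 755*log(s + 4)/196 + 92/(315*s - 945) + C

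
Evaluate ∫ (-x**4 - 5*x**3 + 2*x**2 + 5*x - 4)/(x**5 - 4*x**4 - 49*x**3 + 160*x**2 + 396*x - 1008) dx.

Factor the denominator: (x - 7)*(x - 4)*(x - 2)*(x + 3)*(x + 6).
Partial-fraction decomposition: -89/(1560*(x + 6)) - 53/(1050*(x + 3)) - 21/(200*(x - 2)) + 44/(35*(x - 4)) - 1329/(650*(x - 7)).
Integrate each term: A/(x−a) contributes A·log|x−a|.

-1329*log(x - 7)/650 + 44*log(x - 4)/35 - 21*log(x - 2)/200 - 53*log(x + 3)/1050 - 89*log(x + 6)/1560 + C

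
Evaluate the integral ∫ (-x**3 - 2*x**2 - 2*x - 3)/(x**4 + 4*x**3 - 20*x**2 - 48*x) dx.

log(x)/16 - 107*log(x - 4)/240 + log(x + 2)/48 - 51*log(x + 6)/80 + C

Factor the denominator: x*(x - 4)*(x + 2)*(x + 6).
Partial-fraction decomposition: -51/(80*(x + 6)) + 1/(48*(x + 2)) - 107/(240*(x - 4)) + 1/(16*x).
Integrate each term: A/(x−a) contributes A·log|x−a|.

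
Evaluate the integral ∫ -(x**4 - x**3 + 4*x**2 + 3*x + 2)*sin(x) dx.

x**4*cos(x) - 4*x**3*sin(x) - x**3*cos(x) + 3*x**2*sin(x) - 8*x**2*cos(x) + 16*x*sin(x) + 9*x*cos(x) - 9*sin(x) + 18*cos(x) + C

Use integration by parts with u = x**4 - x**3 + 4*x**2 + 3*x + 2, dv = -sin(x) dx, so v = cos(x).
Apply parts 4 times (tabular method): alternate signs, differentiate u down to 0, integrate dv up.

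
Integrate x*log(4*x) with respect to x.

Use integration by parts with u = log(4*x), dv = x dx.
Then du = 1/x dx and v = x**2/2.

x**2*(log(x) + 2*log(2))/2 - x**2/4 + C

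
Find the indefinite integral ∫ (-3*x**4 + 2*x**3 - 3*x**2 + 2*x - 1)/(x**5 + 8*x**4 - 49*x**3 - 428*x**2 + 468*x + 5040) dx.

-323*log(x - 6)/312 + 227*log(x - 4)/660 - 67*log(x + 5)/6 + 4441*log(x + 6)/120 - 8051*log(x + 7)/286 + C

Factor the denominator: (x - 6)*(x - 4)*(x + 5)*(x + 6)*(x + 7).
Partial-fraction decomposition: -8051/(286*(x + 7)) + 4441/(120*(x + 6)) - 67/(6*(x + 5)) + 227/(660*(x - 4)) - 323/(312*(x - 6)).
Integrate each term: A/(x−a) contributes A·log|x−a|.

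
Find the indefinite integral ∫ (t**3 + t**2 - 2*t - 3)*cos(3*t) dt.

Use integration by parts with u = t**3 + t**2 - 2*t - 3, dv = cos(3*t) dt, so v = sin(3*t)/3.
Apply parts 3 times (tabular method): alternate signs, differentiate u down to 0, integrate dv up.

t**3*sin(3*t)/3 + t**2*sin(3*t)/3 + t**2*cos(3*t)/3 - 8*t*sin(3*t)/9 + 2*t*cos(3*t)/9 - 29*sin(3*t)/27 - 8*cos(3*t)/27 + C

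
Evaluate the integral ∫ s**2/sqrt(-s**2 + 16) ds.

Substitute s = 4·sin(θ), so ds = 4·cos(θ) dθ and the radical becomes sqrt(-s**2 + 16) = 4·cos(θ) by the Pythagorean identity.
Integrate the resulting trig expression in θ, then back-substitute θ = asin(s/4), sin(θ) = s/4, cos(θ) = sqrt(-s**2 + 16)/4 (absorbing any constant into C).

-s*sqrt(-s**2 + 16)/2 + 8*asin(s/4) + C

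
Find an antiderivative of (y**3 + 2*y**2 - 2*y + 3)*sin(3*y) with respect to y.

Use integration by parts with u = y**3 + 2*y**2 - 2*y + 3, dv = sin(3*y) dy, so v = -cos(3*y)/3.
Apply parts 3 times (tabular method): alternate signs, differentiate u down to 0, integrate dv up.

-y**3*cos(3*y)/3 + y**2*sin(3*y)/3 - 2*y**2*cos(3*y)/3 + 4*y*sin(3*y)/9 + 8*y*cos(3*y)/9 - 8*sin(3*y)/27 - 23*cos(3*y)/27 + C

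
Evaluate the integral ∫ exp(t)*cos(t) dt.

Let I denote the integral. Integrate by parts with u = cos(t), dv = exp(t) dt, so v = exp(t): I = exp(t)*cos(t) + ∫ exp(t)*sin(t) dt.
Apply parts again with u = sin(t), dv = exp(t) dt: ∫ exp(t)*sin(t) dt = exp(t)*sin(t) − I. Substituting back brings back I: I = exp(t)*sin(t) + exp(t)*cos(t) − I.
Solving for I: (1 + 1)·I equals the remaining terms, so I = (1/2)·(exp(t)*sin(t) + exp(t)*cos(t)).

exp(t)*sin(t)/2 + exp(t)*cos(t)/2 + C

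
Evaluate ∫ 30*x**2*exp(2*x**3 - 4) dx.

5*exp(2*x**3 - 4) + C

Let u = 2*x**3 - 4, so du = (6*x**2) dx.
Rewriting, the integral becomes 5·∫ e^u du = 5·e^u.
Substituting back, u = 2*x**3 - 4.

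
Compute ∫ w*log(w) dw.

Use integration by parts with u = log(w), dv = w dw.
Then du = 1/w dw and v = w**2/2.

w**2*log(w)/2 - w**2/4 + C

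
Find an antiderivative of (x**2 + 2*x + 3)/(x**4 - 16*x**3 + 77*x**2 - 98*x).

-3*log(x)/98 - 232*log(x - 7)/1225 + 11*log(x - 2)/50 - 66/(35*x - 245) + C

Factor the denominator: x*(x - 7)**2*(x - 2).
Partial-fraction decomposition: 11/(50*(x - 2)) - 232/(1225*(x - 7)) + 66/(35*(x - 7)**2) - 3/(98*x).
Integrate each term; A/(x−a) gives A·log|x−a|; A/(x−a)² gives −A/(x−a).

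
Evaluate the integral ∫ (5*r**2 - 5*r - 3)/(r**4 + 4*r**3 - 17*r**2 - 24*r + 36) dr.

3*log(r - 3)/10 + log(r - 1)/14 + 9*log(r + 2)/20 - 23*log(r + 6)/28 + C

Factor the denominator: (r - 3)*(r - 1)*(r + 2)*(r + 6).
Partial-fraction decomposition: -23/(28*(r + 6)) + 9/(20*(r + 2)) + 1/(14*(r - 1)) + 3/(10*(r - 3)).
Integrate each term: A/(r−a) contributes A·log|r−a|.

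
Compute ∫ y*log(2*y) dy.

y**2*(log(y) + log(2))/2 - y**2/4 + C

Use integration by parts with u = log(2*y), dv = y dy.
Then du = 1/y dy and v = y**2/2.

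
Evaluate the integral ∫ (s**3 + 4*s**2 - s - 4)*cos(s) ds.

Use integration by parts with u = s**3 + 4*s**2 - s - 4, dv = cos(s) ds, so v = sin(s).
Apply parts 3 times (tabular method): alternate signs, differentiate u down to 0, integrate dv up.

s**3*sin(s) + 4*s**2*sin(s) + 3*s**2*cos(s) - 7*s*sin(s) + 8*s*cos(s) - 12*sin(s) - 7*cos(s) + C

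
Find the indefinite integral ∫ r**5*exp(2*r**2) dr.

Let u = r², du = 2r dr; rewrite as (1/2)∫ u^2·exp(2u) du.
Now integrate by parts 2 times.

(2*r**4 - 2*r**2 + 1)*exp(2*r**2)/8 + C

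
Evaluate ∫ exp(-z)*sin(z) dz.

Let I denote the integral. Integrate by parts with u = sin(z), dv = exp(-z) dz, so v = -exp(-z): I = -exp(-z)*sin(z) + ∫ exp(-z)*cos(z) dz.
Apply parts again with u = cos(z), dv = exp(-z) dz: ∫ exp(-z)*cos(z) dz = -exp(-z)*cos(z) − I. Substituting back brings back I: I = -exp(-z)*sin(z) - exp(-z)*cos(z) − I.
Solving for I: (1 + 1)·I equals the remaining terms, so I = (1/2)·(-exp(-z)*sin(z) - exp(-z)*cos(z)).

-exp(-z)*sin(z)/2 - exp(-z)*cos(z)/2 + C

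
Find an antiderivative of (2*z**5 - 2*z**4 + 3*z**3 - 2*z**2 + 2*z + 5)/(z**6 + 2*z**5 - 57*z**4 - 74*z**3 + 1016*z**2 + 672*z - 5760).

Factor the denominator: (z - 5)*(z - 4)*(z - 3)*(z + 4)**2*(z + 6).
Partial-fraction decomposition: 18871/(3960*(z + 6)) - 599981/(169344*(z + 4)) + 929/(336*(z + 4)**2) + 199/(441*(z - 3)) - 1709/(640*(z - 4)) + 890/(297*(z - 5)).
Integrate each term; A/(z−a) gives A·log|z−a|; A/(z−a)² gives −A/(z−a).

890*log(z - 5)/297 - 1709*log(z - 4)/640 + 199*log(z - 3)/441 - 599981*log(z + 4)/169344 + 18871*log(z + 6)/3960 - 929/(336*z + 1344) + C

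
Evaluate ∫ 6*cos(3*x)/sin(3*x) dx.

2*log(sin(3*x)) + C

Let u = sin(3*x), so du = (3*cos(3*x)) dx.
Rewriting, the integral becomes 2·∫ 1/u du = 2·log(u).
Substituting back, u = sin(3*x).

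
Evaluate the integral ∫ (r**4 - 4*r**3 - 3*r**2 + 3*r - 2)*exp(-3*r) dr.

Use integration by parts with u = r**4 - 4*r**3 - 3*r**2 + 3*r - 2, dv = exp(-3*r) dr, so v = -exp(-3*r)/3.
Apply parts 4 times (tabular method): alternate signs, differentiate u down to 0, integrate dv up.

(-27*r**4 + 72*r**3 + 153*r**2 + 21*r + 61)*exp(-3*r)/81 + C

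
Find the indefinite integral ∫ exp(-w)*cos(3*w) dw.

Let I denote the integral. Integrate by parts with u = cos(3*w), dv = exp(-w) dw, so v = -exp(-w): I = -exp(-w)*cos(3*w) − 3·∫ exp(-w)*sin(3*w) dw.
Apply parts again with u = sin(3*w), dv = exp(-w) dw: ∫ exp(-w)*sin(3*w) dw = -exp(-w)*sin(3*w) + 3·I. Substituting back brings back I: I = 3*exp(-w)*sin(3*w) - exp(-w)*cos(3*w) − 9·I.
Solving for I: (1 + 9)·I equals the remaining terms, so I = (1/10)·(3*exp(-w)*sin(3*w) - exp(-w)*cos(3*w)).

3*exp(-w)*sin(3*w)/10 - exp(-w)*cos(3*w)/10 + C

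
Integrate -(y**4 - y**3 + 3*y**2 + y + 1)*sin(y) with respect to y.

Use integration by parts with u = y**4 - y**3 + 3*y**2 + y + 1, dv = -sin(y) dy, so v = cos(y).
Apply parts 4 times (tabular method): alternate signs, differentiate u down to 0, integrate dv up.

y**4*cos(y) - 4*y**3*sin(y) - y**3*cos(y) + 3*y**2*sin(y) - 9*y**2*cos(y) + 18*y*sin(y) + 7*y*cos(y) - 7*sin(y) + 19*cos(y) + C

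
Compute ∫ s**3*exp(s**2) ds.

(s**2 - 1)*exp(s**2)/2 + C

Let u = s², du = 2s ds; rewrite as (1/2)∫ u^1·exp(1u) du.
Now integrate by parts 1 time.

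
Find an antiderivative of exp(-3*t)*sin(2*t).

Let I denote the integral. Integrate by parts with u = sin(2*t), dv = exp(-3*t) dt, so v = -exp(-3*t)/3: I = -exp(-3*t)*sin(2*t)/3 + (2/3)·∫ exp(-3*t)*cos(2*t) dt.
Apply parts again with u = cos(2*t), dv = exp(-3*t) dt: ∫ exp(-3*t)*cos(2*t) dt = -exp(-3*t)*cos(2*t)/3 − (2/3)·I. Substituting back brings back I: I = -exp(-3*t)*sin(2*t)/3 - 2*exp(-3*t)*cos(2*t)/9 − (4/9)·I.
Solving for I: (1 + 4/9)·I equals the remaining terms, so I = (9/13)·(-exp(-3*t)*sin(2*t)/3 - 2*exp(-3*t)*cos(2*t)/9).

-3*exp(-3*t)*sin(2*t)/13 - 2*exp(-3*t)*cos(2*t)/13 + C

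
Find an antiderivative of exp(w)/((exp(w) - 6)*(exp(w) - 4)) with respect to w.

Let u = e^w, du = e^w dw.
The integral becomes ∫ du/((u-4)(u-6)); decompose into partial fractions.

log(exp(w) - 6)/2 - log(exp(w) - 4)/2 + C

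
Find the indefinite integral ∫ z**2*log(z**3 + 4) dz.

z**3*log(z**3 + 4)/3 - z**3/3 + 4*log(z**3 + 4)/3 + C

Let u = z**3 + 4, so du = (3*z**2) dz.
The integral becomes (1/3)·∫ log(u) du; integrate by parts with u′=log(u), dv′=du.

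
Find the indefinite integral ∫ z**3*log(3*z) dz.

Use integration by parts with u = log(3*z), dv = z**3 dz.
Then du = 1/z dz and v = z**4/4.

z**4*(log(z) + log(3))/4 - z**4/16 + C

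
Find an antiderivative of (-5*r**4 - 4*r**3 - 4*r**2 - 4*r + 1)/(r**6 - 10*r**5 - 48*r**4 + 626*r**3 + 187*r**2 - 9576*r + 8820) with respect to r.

34249*log(r - 7)/3042 - 7511*log(r - 6)/660 + 2*log(r - 1)/945 - 169*log(r + 5)/594 + 5735*log(r + 6)/14196 + 1700/(117*r - 819) + C

Factor the denominator: (r - 7)**2*(r - 6)*(r - 1)*(r + 5)*(r + 6).
Partial-fraction decomposition: 5735/(14196*(r + 6)) - 169/(594*(r + 5)) + 2/(945*(r - 1)) - 7511/(660*(r - 6)) + 34249/(3042*(r - 7)) - 1700/(117*(r - 7)**2).
Integrate each term; A/(r−a) gives A·log|r−a|; A/(r−a)² gives −A/(r−a).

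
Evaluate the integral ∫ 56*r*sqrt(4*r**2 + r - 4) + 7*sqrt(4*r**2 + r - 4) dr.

Let u = 4*r**2 + r - 4, so du = (8*r + 1) dr.
Rewriting, the integral becomes 7·∫ √u du = 7·(2/3)u^(3/2).
Substituting back, u = 4*r**2 + r - 4.

14*(4*r**2 + r - 4)**(3/2)/3 + C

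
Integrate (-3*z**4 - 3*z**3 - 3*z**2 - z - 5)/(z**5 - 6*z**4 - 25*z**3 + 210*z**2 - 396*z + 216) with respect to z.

-931*log(z - 6)/144 + 359*log(z - 3)/54 - 91*log(z - 2)/32 + 3*log(z - 1)/14 - 3347*log(z + 6)/6048 + C

Factor the denominator: (z - 6)*(z - 3)*(z - 2)*(z - 1)*(z + 6).
Partial-fraction decomposition: -3347/(6048*(z + 6)) + 3/(14*(z - 1)) - 91/(32*(z - 2)) + 359/(54*(z - 3)) - 931/(144*(z - 6)).
Integrate each term: A/(z−a) contributes A·log|z−a|.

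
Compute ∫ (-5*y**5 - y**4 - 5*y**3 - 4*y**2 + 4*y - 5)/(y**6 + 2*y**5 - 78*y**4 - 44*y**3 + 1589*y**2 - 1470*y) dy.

Factor the denominator: y*(y - 6)*(y - 5)*(y - 1)*(y + 7)**2.
Partial-fraction decomposition: -3240947/(1192464*(y + 7)) + 5195/(546*(y + 7)**2) - 1/(80*(y - 1)) + 53/(9*(y - 5)) - 41381/(5070*(y - 6)) + 1/(294*y).
Integrate each term; A/(y−a) gives A·log|y−a|; A/(y−a)² gives −A/(y−a).

log(y)/294 - 41381*log(y - 6)/5070 + 53*log(y - 5)/9 - log(y - 1)/80 - 3240947*log(y + 7)/1192464 - 5195/(546*y + 3822) + C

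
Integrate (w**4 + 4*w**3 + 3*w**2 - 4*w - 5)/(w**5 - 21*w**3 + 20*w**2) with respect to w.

Factor the denominator: w**2*(w - 4)*(w - 1)*(w + 5).
Partial-fraction decomposition: 43/(270*(w + 5)) + 1/(18*(w - 1)) + 539/(432*(w - 4)) - 37/(80*w) - 1/(4*w**2).
Integrate each term; A/(w−a) gives A·log|w−a|; A/(w−a)² gives −A/(w−a).

-37*log(w)/80 + 539*log(w - 4)/432 + log(w - 1)/18 + 43*log(w + 5)/270 + 1/(4*w) + C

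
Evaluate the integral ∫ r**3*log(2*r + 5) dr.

r**4*log(2*r + 5)/4 - r**4/16 + 5*r**3/24 - 25*r**2/32 + 125*r/32 - 625*log(2*r + 5)/64 + C

Use integration by parts with u = log(2*r + 5), dv = r**3 dr.
Then du = 2/(2*r + 5) dr and v = r**4/4.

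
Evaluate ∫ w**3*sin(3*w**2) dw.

Let u = w², du = 2w dw; rewrite as (1/2)∫ u^1·sin(3u) du.
Now integrate by parts 1 time.

-w**2*cos(3*w**2)/6 + sin(3*w**2)/18 + C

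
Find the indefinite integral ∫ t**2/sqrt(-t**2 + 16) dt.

Substitute t = 4·sin(θ), so dt = 4·cos(θ) dθ and the radical becomes sqrt(-t**2 + 16) = 4·cos(θ) by the Pythagorean identity.
Integrate the resulting trig expression in θ, then back-substitute θ = asin(t/4), sin(θ) = t/4, cos(θ) = sqrt(-t**2 + 16)/4 (absorbing any constant into C).

-t*sqrt(-t**2 + 16)/2 + 8*asin(t/4) + C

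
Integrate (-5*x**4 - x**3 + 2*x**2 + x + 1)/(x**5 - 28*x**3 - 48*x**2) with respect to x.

-5*log(x)/576 - 6617*log(x - 6)/2880 + 65*log(x + 2)/64 - 1187*log(x + 4)/320 + 1/(48*x) + C

Factor the denominator: x**2*(x - 6)*(x + 2)*(x + 4).
Partial-fraction decomposition: -1187/(320*(x + 4)) + 65/(64*(x + 2)) - 6617/(2880*(x - 6)) - 5/(576*x) - 1/(48*x**2).
Integrate each term; A/(x−a) gives A·log|x−a|; A/(x−a)² gives −A/(x−a).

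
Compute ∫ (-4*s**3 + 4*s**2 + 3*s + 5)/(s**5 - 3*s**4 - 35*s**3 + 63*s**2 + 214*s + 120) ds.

Factor the denominator: (s - 6)*(s - 4)*(s + 1)**2*(s + 5).
Partial-fraction decomposition: 295/(792*(s + 5)) - 45/(392*(s + 1)) + 1/(14*(s + 1)**2) + 7/(18*(s - 4)) - 697/(1078*(s - 6)).
Integrate each term; A/(s−a) gives A·log|s−a|; A/(s−a)² gives −A/(s−a).

-697*log(s - 6)/1078 + 7*log(s - 4)/18 - 45*log(s + 1)/392 + 295*log(s + 5)/792 - 1/(14*s + 14) + C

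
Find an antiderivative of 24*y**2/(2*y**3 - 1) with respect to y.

4*log(2*y**3 - 1) + C

Let u = 2*y**3 - 1, so du = (6*y**2) dy.
Rewriting, the integral becomes 4·∫ 1/u du = 4·log(u).
Substituting back, u = 2*y**3 - 1.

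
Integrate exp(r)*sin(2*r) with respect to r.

Let I denote the integral. Integrate by parts with u = sin(2*r), dv = exp(r) dr, so v = exp(r): I = exp(r)*sin(2*r) − 2·∫ exp(r)*cos(2*r) dr.
Apply parts again with u = cos(2*r), dv = exp(r) dr: ∫ exp(r)*cos(2*r) dr = exp(r)*cos(2*r) + 2·I. Substituting back brings back I: I = exp(r)*sin(2*r) - 2*exp(r)*cos(2*r) − 4·I.
Solving for I: (1 + 4)·I equals the remaining terms, so I = (1/5)·(exp(r)*sin(2*r) - 2*exp(r)*cos(2*r)).

exp(r)*sin(2*r)/5 - 2*exp(r)*cos(2*r)/5 + C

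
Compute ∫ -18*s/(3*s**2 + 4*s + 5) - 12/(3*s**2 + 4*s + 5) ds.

Let u = 3*s**2 + 4*s + 5, so du = (6*s + 4) ds.
Rewriting, the integral becomes -3·∫ 1/u du = -3·log(u).
Substituting back, u = 3*s**2 + 4*s + 5.

-3*log(3*s**2 + 4*s + 5) + C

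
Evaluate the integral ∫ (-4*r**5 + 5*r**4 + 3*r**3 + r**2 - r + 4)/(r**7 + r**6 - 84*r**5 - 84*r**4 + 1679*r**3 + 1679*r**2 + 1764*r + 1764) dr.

Factor the denominator: (r - 7)*(r - 6)*(r + 1)*(r + 6)*(r + 7)*(r**2 + 1).
Partial-fraction decomposition: -4*r/(925*(r**2 + 1)) + 3261/(2275*(r + 7)) - 18491/(14430*(r + 6)) + 1/(280*(r + 1)) + 11971/(20202*(r - 6)) - 13537/(18200*(r - 7)).
Integrate each term; A/(r−a) gives A·log|r−a|; the (Br+D)/(r²+p²) term gives a log and an atan.

-13537*log(r - 7)/18200 + 11971*log(r - 6)/20202 + log(r + 1)/280 - 18491*log(r + 6)/14430 + 3261*log(r + 7)/2275 - 2*log(r**2 + 1)/925 + C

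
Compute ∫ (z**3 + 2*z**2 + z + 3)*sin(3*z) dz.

-z**3*cos(3*z)/3 + z**2*sin(3*z)/3 - 2*z**2*cos(3*z)/3 + 4*z*sin(3*z)/9 - z*cos(3*z)/9 + sin(3*z)/27 - 23*cos(3*z)/27 + C

Use integration by parts with u = z**3 + 2*z**2 + z + 3, dv = sin(3*z) dz, so v = -cos(3*z)/3.
Apply parts 3 times (tabular method): alternate signs, differentiate u down to 0, integrate dv up.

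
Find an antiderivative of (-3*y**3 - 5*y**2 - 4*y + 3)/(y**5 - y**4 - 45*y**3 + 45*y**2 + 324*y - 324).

Factor the denominator: (y - 6)*(y - 3)*(y - 1)*(y + 3)*(y + 6).
Partial-fraction decomposition: 55/(252*(y + 6)) - 17/(216*(y + 3)) - 9/(280*(y - 1)) + 5/(12*(y - 3)) - 283/(540*(y - 6)).
Integrate each term: A/(y−a) contributes A·log|y−a|.

-283*log(y - 6)/540 + 5*log(y - 3)/12 - 9*log(y - 1)/280 - 17*log(y + 3)/216 + 55*log(y + 6)/252 + C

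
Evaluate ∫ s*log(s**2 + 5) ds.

Let u = s**2 + 5, so du = (2*s) ds.
The integral becomes (1/2)·∫ log(u) du; integrate by parts with u′=log(u), dv′=du.

s**2*log(s**2 + 5)/2 - s**2/2 + 5*log(s**2 + 5)/2 + C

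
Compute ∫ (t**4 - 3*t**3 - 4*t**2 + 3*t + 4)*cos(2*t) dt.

t**4*sin(2*t)/2 - 3*t**3*sin(2*t)/2 + t**3*cos(2*t) - 7*t**2*sin(2*t)/2 - 9*t**2*cos(2*t)/4 + 15*t*sin(2*t)/4 - 7*t*cos(2*t)/2 + 15*sin(2*t)/4 + 15*cos(2*t)/8 + C

Use integration by parts with u = t**4 - 3*t**3 - 4*t**2 + 3*t + 4, dv = cos(2*t) dt, so v = sin(2*t)/2.
Apply parts 4 times (tabular method): alternate signs, differentiate u down to 0, integrate dv up.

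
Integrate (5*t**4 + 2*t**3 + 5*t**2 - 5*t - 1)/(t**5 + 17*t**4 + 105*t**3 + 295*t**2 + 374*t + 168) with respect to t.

log(t + 1)/3 - 93*log(t + 2)/10 + 205*log(t + 3)/4 - 139*log(t + 4)/2 + 1933*log(t + 7)/60 + C

Factor the denominator: (t + 1)*(t + 2)*(t + 3)*(t + 4)*(t + 7).
Partial-fraction decomposition: 1933/(60*(t + 7)) - 139/(2*(t + 4)) + 205/(4*(t + 3)) - 93/(10*(t + 2)) + 1/(3*(t + 1)).
Integrate each term: A/(t−a) contributes A·log|t−a|.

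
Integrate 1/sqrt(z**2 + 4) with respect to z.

Substitute z = 2·tan(θ), so dz = 2·sec(θ)^2 dθ and the radical becomes sqrt(z**2 + 4) = 2·sec(θ) by the Pythagorean identity.
Integrate the resulting trig expression in θ, then back-substitute tan(θ) = z/2, sec(θ) = sqrt(z**2 + 4)/2 (absorbing any constant into C).

log(z + sqrt(z**2 + 4)) + C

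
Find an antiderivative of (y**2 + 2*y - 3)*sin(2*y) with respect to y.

Use integration by parts with u = y**2 + 2*y - 3, dv = sin(2*y) dy, so v = -cos(2*y)/2.
Apply parts 2 times (tabular method): alternate signs, differentiate u down to 0, integrate dv up.

-y**2*cos(2*y)/2 + y*sin(2*y)/2 - y*cos(2*y) + sin(2*y)/2 + 7*cos(2*y)/4 + C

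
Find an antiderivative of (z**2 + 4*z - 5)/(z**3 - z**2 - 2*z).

5*log(z)/2 + 7*log(z - 2)/6 - 8*log(z + 1)/3 + C

Factor the denominator: z*(z - 2)*(z + 1).
Partial-fraction decomposition: -8/(3*(z + 1)) + 7/(6*(z - 2)) + 5/(2*z).
Integrate each term: A/(z−a) contributes A·log|z−a|.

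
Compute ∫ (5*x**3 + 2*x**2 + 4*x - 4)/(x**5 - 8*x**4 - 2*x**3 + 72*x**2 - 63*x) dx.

Factor the denominator: x*(x - 7)*(x - 3)*(x - 1)*(x + 3).
Partial-fraction decomposition: -133/(720*(x + 3)) + 7/(48*(x - 1)) - 161/(144*(x - 3)) + 1837/(1680*(x - 7)) + 4/(63*x).
Integrate each term: A/(x−a) contributes A·log|x−a|.

4*log(x)/63 + 1837*log(x - 7)/1680 - 161*log(x - 3)/144 + 7*log(x - 1)/48 - 133*log(x + 3)/720 + C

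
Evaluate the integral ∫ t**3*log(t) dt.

Use integration by parts with u = log(t), dv = t**3 dt.
Then du = 1/t dt and v = t**4/4.

t**4*log(t)/4 - t**4/16 + C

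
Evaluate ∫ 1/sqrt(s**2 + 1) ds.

log(s + sqrt(s**2 + 1)) + C

Substitute s = tan(θ), so ds = sec(θ)^2 dθ and the radical becomes sqrt(s**2 + 1) = sec(θ) by the Pythagorean identity.
Integrate the resulting trig expression in θ, then back-substitute tan(θ) = s, sec(θ) = sqrt(s**2 + 1) (absorbing any constant into C).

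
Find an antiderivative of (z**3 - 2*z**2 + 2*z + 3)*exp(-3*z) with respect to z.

Use integration by parts with u = z**3 - 2*z**2 + 2*z + 3, dv = exp(-3*z) dz, so v = -exp(-3*z)/3.
Apply parts 3 times (tabular method): alternate signs, differentiate u down to 0, integrate dv up.

(-9*z**3 + 9*z**2 - 12*z - 31)*exp(-3*z)/27 + C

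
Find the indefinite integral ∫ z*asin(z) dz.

z**2*asin(z)/2 + z*sqrt(-z**2 + 1)/4 - asin(z)/4 + C

Use integration by parts with u = arcsin(z), dv = z dz.
Then du = 1/sqrt(-z**2 + 1) dz.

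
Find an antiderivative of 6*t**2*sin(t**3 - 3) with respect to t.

Let u = t**3 - 3, so du = (3*t**2) dt.
Rewriting, the integral becomes 2·∫ sin(u) du = 2·-cos(u).
Substituting back, u = t**3 - 3.

-2*cos(t**3 - 3) + C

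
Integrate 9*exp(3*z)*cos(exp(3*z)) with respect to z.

3*sin(exp(3*z)) + C

Let u = exp(3*z), so du = (3*exp(3*z)) dz.
Rewriting, the integral becomes 3·∫ cos(u) du = 3·sin(u).
Substituting back, u = exp(3*z).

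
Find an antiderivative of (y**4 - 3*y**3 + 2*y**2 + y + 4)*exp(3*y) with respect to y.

(27*y**4 - 117*y**3 + 171*y**2 - 87*y + 137)*exp(3*y)/81 + C

Use integration by parts with u = y**4 - 3*y**3 + 2*y**2 + y + 4, dv = exp(3*y) dy, so v = exp(3*y)/3.
Apply parts 4 times (tabular method): alternate signs, differentiate u down to 0, integrate dv up.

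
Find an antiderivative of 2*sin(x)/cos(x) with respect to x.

-2*log(cos(x)) + C

Let u = cos(x), so du = (-sin(x)) dx.
Rewriting, the integral becomes -2·∫ 1/u du = -2·log(u).
Substituting back, u = cos(x).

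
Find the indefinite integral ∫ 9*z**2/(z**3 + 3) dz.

Let u = z**3 + 3, so du = (3*z**2) dz.
Rewriting, the integral becomes 3·∫ 1/u du = 3·log(u).
Substituting back, u = z**3 + 3.

3*log(z**3 + 3) + C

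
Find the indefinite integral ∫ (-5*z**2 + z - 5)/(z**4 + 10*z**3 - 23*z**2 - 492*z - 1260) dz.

-81*log(z - 7)/676 + 45*log(z + 5)/4 - 1881*log(z + 6)/169 + 191/(13*z + 78) + C

Factor the denominator: (z - 7)*(z + 5)*(z + 6)**2.
Partial-fraction decomposition: -1881/(169*(z + 6)) - 191/(13*(z + 6)**2) + 45/(4*(z + 5)) - 81/(676*(z - 7)).
Integrate each term; A/(z−a) gives A·log|z−a|; A/(z−a)² gives −A/(z−a).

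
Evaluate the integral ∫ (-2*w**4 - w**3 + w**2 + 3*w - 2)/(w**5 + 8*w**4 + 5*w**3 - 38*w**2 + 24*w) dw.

-log(w)/12 - 163*log(w - 1)/1225 + 223*log(w + 4)/100 - 590*log(w + 6)/147 + 1/(35*w - 35) + C

Factor the denominator: w*(w - 1)**2*(w + 4)*(w + 6).
Partial-fraction decomposition: -590/(147*(w + 6)) + 223/(100*(w + 4)) - 163/(1225*(w - 1)) - 1/(35*(w - 1)**2) - 1/(12*w).
Integrate each term; A/(w−a) gives A·log|w−a|; A/(w−a)² gives −A/(w−a).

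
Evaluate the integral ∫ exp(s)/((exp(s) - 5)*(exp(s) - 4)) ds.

log(exp(s) - 5) - log(exp(s) - 4) + C

Let u = e^s, du = e^s ds.
The integral becomes ∫ du/((u-5)(u-4)); decompose into partial fractions.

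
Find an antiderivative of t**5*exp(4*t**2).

Let u = t², du = 2t dt; rewrite as (1/2)∫ u^2·exp(4u) du.
Now integrate by parts 2 times.

(8*t**4 - 4*t**2 + 1)*exp(4*t**2)/64 + C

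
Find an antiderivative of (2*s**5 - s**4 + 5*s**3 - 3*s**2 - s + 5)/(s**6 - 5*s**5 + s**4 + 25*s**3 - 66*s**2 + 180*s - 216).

Factor the denominator: (s - 3)**2*(s - 2)*(s + 3)*(s**2 + 4).
Partial-fraction decomposition: -(27*s - 218)/(1352*(s**2 + 4)) + 721/(2340*(s + 3)) + 79/(40*(s - 2)) - 1601/(6084*(s - 3)) + 515/(78*(s - 3)**2).
Integrate each term; A/(s−a) gives A·log|s−a|; the (Bs+D)/(s²+p²) term gives a log and an atan.

-1601*log(s - 3)/6084 + 79*log(s - 2)/40 + 721*log(s + 3)/2340 - 27*log(s**2 + 4)/2704 + 109*atan(s/2)/1352 - 515/(78*s - 234) + C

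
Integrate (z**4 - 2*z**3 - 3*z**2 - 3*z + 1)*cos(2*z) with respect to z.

z**4*sin(2*z)/2 - z**3*sin(2*z) + z**3*cos(2*z) - 3*z**2*sin(2*z) - 3*z**2*cos(2*z)/2 - 3*z*cos(2*z) + 2*sin(2*z) + C

Use integration by parts with u = z**4 - 2*z**3 - 3*z**2 - 3*z + 1, dv = cos(2*z) dz, so v = sin(2*z)/2.
Apply parts 4 times (tabular method): alternate signs, differentiate u down to 0, integrate dv up.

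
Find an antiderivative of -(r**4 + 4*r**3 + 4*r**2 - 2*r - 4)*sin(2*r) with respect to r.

Use integration by parts with u = r**4 + 4*r**3 + 4*r**2 - 2*r - 4, dv = -sin(2*r) dr, so v = cos(2*r)/2.
Apply parts 4 times (tabular method): alternate signs, differentiate u down to 0, integrate dv up.

r**4*cos(2*r)/2 - r**3*sin(2*r) + 2*r**3*cos(2*r) - 3*r**2*sin(2*r) + r**2*cos(2*r)/2 - r*sin(2*r)/2 - 4*r*cos(2*r) + 2*sin(2*r) - 9*cos(2*r)/4 + C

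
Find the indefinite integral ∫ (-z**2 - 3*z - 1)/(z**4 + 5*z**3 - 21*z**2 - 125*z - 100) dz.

-41*log(z - 5)/540 - log(z + 1)/72 - 5*log(z + 4)/27 + 11*log(z + 5)/40 + C

Factor the denominator: (z - 5)*(z + 1)*(z + 4)*(z + 5).
Partial-fraction decomposition: 11/(40*(z + 5)) - 5/(27*(z + 4)) - 1/(72*(z + 1)) - 41/(540*(z - 5)).
Integrate each term: A/(z−a) contributes A·log|z−a|.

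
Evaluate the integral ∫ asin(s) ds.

Use integration by parts with u = arcsin(s), dv = ds.
Then du = 1/sqrt(-s**2 + 1) ds.

s*asin(s) + sqrt(-s**2 + 1) + C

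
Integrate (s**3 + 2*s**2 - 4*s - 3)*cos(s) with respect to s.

s**3*sin(s) + 2*s**2*sin(s) + 3*s**2*cos(s) - 10*s*sin(s) + 4*s*cos(s) - 7*sin(s) - 10*cos(s) + C

Use integration by parts with u = s**3 + 2*s**2 - 4*s - 3, dv = cos(s) ds, so v = sin(s).
Apply parts 3 times (tabular method): alternate signs, differentiate u down to 0, integrate dv up.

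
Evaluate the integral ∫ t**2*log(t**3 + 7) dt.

Let u = t**3 + 7, so du = (3*t**2) dt.
The integral becomes (1/3)·∫ log(u) du; integrate by parts with u′=log(u), dv′=du.

t**3*log(t**3 + 7)/3 - t**3/3 + 7*log(t**3 + 7)/3 + C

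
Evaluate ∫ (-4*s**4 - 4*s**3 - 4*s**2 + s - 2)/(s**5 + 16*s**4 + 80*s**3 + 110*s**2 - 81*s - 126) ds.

Factor the denominator: (s - 1)*(s + 1)*(s + 3)*(s + 6)*(s + 7).
Partial-fraction decomposition: -8437/(192*(s + 7)) + 4472/(105*(s + 6)) - 257/(96*(s + 3)) + 7/(120*(s + 1)) - 13/(448*(s - 1)).
Integrate each term: A/(s−a) contributes A·log|s−a|.

-13*log(s - 1)/448 + 7*log(s + 1)/120 - 257*log(s + 3)/96 + 4472*log(s + 6)/105 - 8437*log(s + 7)/192 + C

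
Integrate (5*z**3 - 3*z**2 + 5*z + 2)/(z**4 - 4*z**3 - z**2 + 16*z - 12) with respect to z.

Factor the denominator: (z - 3)*(z - 2)*(z - 1)*(z + 2).
Partial-fraction decomposition: 1/(z + 2) + 3/(2*(z - 1)) - 10/(z - 2) + 25/(2*(z - 3)).
Integrate each term: A/(z−a) contributes A·log|z−a|.

25*log(z - 3)/2 - 10*log(z - 2) + 3*log(z - 1)/2 + log(z + 2) + C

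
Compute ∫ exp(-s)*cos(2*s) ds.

2*exp(-s)*sin(2*s)/5 - exp(-s)*cos(2*s)/5 + C

Let I denote the integral. Integrate by parts with u = cos(2*s), dv = exp(-s) ds, so v = -exp(-s): I = -exp(-s)*cos(2*s) − 2·∫ exp(-s)*sin(2*s) ds.
Apply parts again with u = sin(2*s), dv = exp(-s) ds: ∫ exp(-s)*sin(2*s) ds = -exp(-s)*sin(2*s) + 2·I. Substituting back brings back I: I = 2*exp(-s)*sin(2*s) - exp(-s)*cos(2*s) − 4·I.
Solving for I: (1 + 4)·I equals the remaining terms, so I = (1/5)·(2*exp(-s)*sin(2*s) - exp(-s)*cos(2*s)).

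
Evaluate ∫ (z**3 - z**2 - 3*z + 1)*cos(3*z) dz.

z**3*sin(3*z)/3 - z**2*sin(3*z)/3 + z**2*cos(3*z)/3 - 11*z*sin(3*z)/9 - 2*z*cos(3*z)/9 + 11*sin(3*z)/27 - 11*cos(3*z)/27 + C

Use integration by parts with u = z**3 - z**2 - 3*z + 1, dv = cos(3*z) dz, so v = sin(3*z)/3.
Apply parts 3 times (tabular method): alternate signs, differentiate u down to 0, integrate dv up.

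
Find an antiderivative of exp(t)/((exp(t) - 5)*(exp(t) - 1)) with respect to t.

log(exp(t) - 5)/4 - log(exp(t) - 1)/4 + C

Let u = e^t, du = e^t dt.
The integral becomes ∫ du/((u-1)(u-5)); decompose into partial fractions.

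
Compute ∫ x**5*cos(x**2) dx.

Let u = x², du = 2x dx; rewrite as (1/2)∫ u^2·cos(1u) du.
Now integrate by parts 2 times.

x**4*sin(x**2)/2 + x**2*cos(x**2) - sin(x**2) + C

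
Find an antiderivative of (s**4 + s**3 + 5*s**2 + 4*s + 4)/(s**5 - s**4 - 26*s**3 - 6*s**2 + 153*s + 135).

Factor the denominator: (s - 5)*(s - 3)*(s + 1)*(s + 3)**2.
Partial-fraction decomposition: 839/(2304*(s + 3)) - 91/(96*(s + 3)**2) + 5/(96*(s + 1)) - 169/(288*(s - 3)) + 899/(768*(s - 5)).
Integrate each term; A/(s−a) gives A·log|s−a|; A/(s−a)² gives −A/(s−a).

899*log(s - 5)/768 - 169*log(s - 3)/288 + 5*log(s + 1)/96 + 839*log(s + 3)/2304 + 91/(96*s + 288) + C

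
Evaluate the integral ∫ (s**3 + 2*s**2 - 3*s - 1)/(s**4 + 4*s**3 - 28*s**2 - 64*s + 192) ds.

Factor the denominator: (s - 4)*(s - 2)*(s + 4)*(s + 6).
Partial-fraction decomposition: 127/(160*(s + 6)) - 7/(32*(s + 4)) - 3/(32*(s - 2)) + 83/(160*(s - 4)).
Integrate each term: A/(s−a) contributes A·log|s−a|.

83*log(s - 4)/160 - 3*log(s - 2)/32 - 7*log(s + 4)/32 + 127*log(s + 6)/160 + C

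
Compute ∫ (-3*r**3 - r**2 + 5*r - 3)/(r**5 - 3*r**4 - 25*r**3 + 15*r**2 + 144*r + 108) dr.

-73*log(r - 6)/168 + 13*log(r - 3)/60 - 3*log(r + 1)/28 - 7*log(r + 2)/40 + log(r + 3)/2 + C

Factor the denominator: (r - 6)*(r - 3)*(r + 1)*(r + 2)*(r + 3).
Partial-fraction decomposition: 1/(2*(r + 3)) - 7/(40*(r + 2)) - 3/(28*(r + 1)) + 13/(60*(r - 3)) - 73/(168*(r - 6)).
Integrate each term: A/(r−a) contributes A·log|r−a|.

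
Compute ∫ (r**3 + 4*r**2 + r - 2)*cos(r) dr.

Use integration by parts with u = r**3 + 4*r**2 + r - 2, dv = cos(r) dr, so v = sin(r).
Apply parts 3 times (tabular method): alternate signs, differentiate u down to 0, integrate dv up.

r**3*sin(r) + 4*r**2*sin(r) + 3*r**2*cos(r) - 5*r*sin(r) + 8*r*cos(r) - 10*sin(r) - 5*cos(r) + C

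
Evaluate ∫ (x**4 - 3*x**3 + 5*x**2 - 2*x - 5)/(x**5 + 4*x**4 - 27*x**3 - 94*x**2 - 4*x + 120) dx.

90*log(x - 5)/539 + log(x - 1)/63 - 6439*log(x + 2)/7056 + 2131*log(x + 6)/1232 - 59/(84*x + 168) + C

Factor the denominator: (x - 5)*(x - 1)*(x + 2)**2*(x + 6).
Partial-fraction decomposition: 2131/(1232*(x + 6)) - 6439/(7056*(x + 2)) + 59/(84*(x + 2)**2) + 1/(63*(x - 1)) + 90/(539*(x - 5)).
Integrate each term; A/(x−a) gives A·log|x−a|; A/(x−a)² gives −A/(x−a).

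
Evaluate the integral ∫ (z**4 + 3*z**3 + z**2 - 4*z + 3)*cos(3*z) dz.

z**4*sin(3*z)/3 + z**3*sin(3*z) + 4*z**3*cos(3*z)/9 - z**2*sin(3*z)/9 + z**2*cos(3*z) - 2*z*sin(3*z) - 2*z*cos(3*z)/27 + 83*sin(3*z)/81 - 2*cos(3*z)/3 + C

Use integration by parts with u = z**4 + 3*z**3 + z**2 - 4*z + 3, dv = cos(3*z) dz, so v = sin(3*z)/3.
Apply parts 4 times (tabular method): alternate signs, differentiate u down to 0, integrate dv up.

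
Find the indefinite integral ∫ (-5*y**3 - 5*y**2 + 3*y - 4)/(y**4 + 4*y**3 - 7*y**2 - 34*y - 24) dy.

Factor the denominator: (y - 3)*(y + 1)*(y + 2)*(y + 4).
Partial-fraction decomposition: -16/(3*(y + 4)) + 1/(y + 2) + 7/(12*(y + 1)) - 5/(4*(y - 3)).
Integrate each term: A/(y−a) contributes A·log|y−a|.

-5*log(y - 3)/4 + 7*log(y + 1)/12 + log(y + 2) - 16*log(y + 4)/3 + C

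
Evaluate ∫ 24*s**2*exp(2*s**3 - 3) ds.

4*exp(2*s**3 - 3) + C

Let u = 2*s**3 - 3, so du = (6*s**2) ds.
Rewriting, the integral becomes 4·∫ e^u du = 4·e^u.
Substituting back, u = 2*s**3 - 3.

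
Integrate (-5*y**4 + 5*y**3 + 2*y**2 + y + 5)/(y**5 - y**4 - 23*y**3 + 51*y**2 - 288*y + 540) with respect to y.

Factor the denominator: (y - 5)*(y - 2)*(y + 6)*(y**2 + 9).
Partial-fraction decomposition: -11*(917*y + 573)/(9945*(y**2 + 9)) - 7489/(3960*(y + 6)) + 25/(312*(y - 2)) - 1220/(561*(y - 5)).
Integrate each term; A/(y−a) gives A·log|y−a|; the (By+D)/(y²+p²) term gives a log and an atan.

-1220*log(y - 5)/561 + 25*log(y - 2)/312 - 7489*log(y + 6)/3960 - 10087*log(y**2 + 9)/19890 - 2101*atan(y/3)/9945 + C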